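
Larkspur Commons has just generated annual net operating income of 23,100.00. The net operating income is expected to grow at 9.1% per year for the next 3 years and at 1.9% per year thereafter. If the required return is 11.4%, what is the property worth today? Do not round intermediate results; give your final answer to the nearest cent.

D_1 = 25202.10000
D_2 = 27495.49110
D_3 = 29997.58079
Terminal value at year 3: TV = D_3×(1+g_2)/(r−g_2) = 30567.53483/0.095 = 321763.52447
P_0 = D_1/(1+r)^1 + D_2/(1+r)^2 + D_3/(1+r)^3 + TV/(1+r)^3
    = 22623.07002 + 22155.98688 + 21698.54730 + 232745.47050 = 299223.07471

299223.07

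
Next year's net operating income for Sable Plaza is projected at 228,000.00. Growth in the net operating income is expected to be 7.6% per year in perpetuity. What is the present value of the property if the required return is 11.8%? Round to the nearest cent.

5428571.43

Growing perpetuity: P = D₁ / (r − g) = 228,000.0000 / (0.118 − 0.076) = 5,428,571.43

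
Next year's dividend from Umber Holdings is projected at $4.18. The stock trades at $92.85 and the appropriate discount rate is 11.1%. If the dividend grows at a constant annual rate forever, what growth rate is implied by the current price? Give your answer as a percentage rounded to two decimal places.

6.60%

P = D₁/(r−g) ⇒ g = r − D₁/P = 0.111 − $4.18/$92.85 = 0.065981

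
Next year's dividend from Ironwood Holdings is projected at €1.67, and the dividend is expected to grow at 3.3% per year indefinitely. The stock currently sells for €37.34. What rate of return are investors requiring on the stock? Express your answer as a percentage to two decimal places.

P = D₁/(r − g) ⇒ r = D₁/P + g = €1.6700/€37.34 + 0.033 = 0.044724 + 0.033 = 0.077724

7.77%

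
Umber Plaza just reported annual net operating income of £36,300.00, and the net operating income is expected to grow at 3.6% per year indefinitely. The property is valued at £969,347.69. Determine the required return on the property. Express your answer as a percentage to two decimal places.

7.48%

D₁ = £36,300.00 × 1.036 = £37,606.8000
P = D₁/(r − g) ⇒ r = D₁/P + g = £37,606.8000/£969,347.69 + 0.036 = 0.038796 + 0.036 = 0.074796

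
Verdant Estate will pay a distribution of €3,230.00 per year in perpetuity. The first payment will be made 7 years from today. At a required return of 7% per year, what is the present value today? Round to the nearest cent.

Value at end of year 6: C / r = €3,230.00 / 0.07 = €46,142.8571
Discount to today: PV = €46,142.8571 / (1 + 0.07)^6 = €46,142.8571 / 1.500730 = €30,746.93

€30746.93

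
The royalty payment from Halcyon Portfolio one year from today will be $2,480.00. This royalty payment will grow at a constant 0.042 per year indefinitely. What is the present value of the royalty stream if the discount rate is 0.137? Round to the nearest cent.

Growing perpetuity: P = D₁ / (r − g) = $2,480.0000 / (0.137 − 0.042) = $26,105.26

$26105.26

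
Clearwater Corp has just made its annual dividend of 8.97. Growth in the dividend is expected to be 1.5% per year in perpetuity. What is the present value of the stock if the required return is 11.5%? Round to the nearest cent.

91.05

D₁ = D₀ × (1 + g) = 8.97 × 1.015 = 9.1046
Growing perpetuity: P = D₁ / (r − g) = 9.1046 / (0.115 − 0.015) = 91.05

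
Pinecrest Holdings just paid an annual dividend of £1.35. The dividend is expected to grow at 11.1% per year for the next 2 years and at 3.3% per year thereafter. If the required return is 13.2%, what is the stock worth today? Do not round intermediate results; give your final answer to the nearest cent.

D_1 = 1.49985
D_2 = 1.66633
Terminal value at year 2: TV = D_2×(1+g_2)/(r−g_2) = 1.72132/0.099 = 17.38709
P_0 = D_1/(1+r)^1 + D_2/(1+r)^2 + TV/(1+r)^2
    = 1.32496 + 1.30038 + 13.56857 = 16.19390

£16.19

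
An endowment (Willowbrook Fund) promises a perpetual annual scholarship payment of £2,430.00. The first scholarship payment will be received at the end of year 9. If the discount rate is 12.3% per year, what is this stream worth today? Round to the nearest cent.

£7810.22

Value at end of year 8: C / r = £2,430.00 / 0.123 = £19,756.0976
Discount to today: PV = £19,756.0976 / (1 + 0.123)^8 = £19,756.0976 / 2.529520 = £7,810.22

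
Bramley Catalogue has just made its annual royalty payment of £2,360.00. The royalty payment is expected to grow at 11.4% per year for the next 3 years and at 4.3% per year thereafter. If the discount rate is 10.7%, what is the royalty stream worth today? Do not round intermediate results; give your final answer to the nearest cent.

£46364.77

D_1 = 2629.04000
D_2 = 2928.75056
D_3 = 3262.62812
Terminal value at year 3: TV = D_3×(1+g_2)/(r−g_2) = 3402.92113/0.064 = 53170.64271
P_0 = D_1/(1+r)^1 + D_2/(1+r)^2 + D_3/(1+r)^3 + TV/(1+r)^3
    = 2374.92322 + 2389.94080 + 2405.05334 + 39194.85366 = 46364.77101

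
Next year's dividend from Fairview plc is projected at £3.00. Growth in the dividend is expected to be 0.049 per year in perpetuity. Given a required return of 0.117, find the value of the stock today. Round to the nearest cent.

£44.12

Growing perpetuity: P = D₁ / (r − g) = £3.0000 / (0.117 − 0.049) = £44.12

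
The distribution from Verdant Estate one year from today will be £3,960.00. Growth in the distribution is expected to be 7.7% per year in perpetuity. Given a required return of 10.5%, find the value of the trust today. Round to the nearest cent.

£141428.57

Growing perpetuity: P = D₁ / (r − g) = £3,960.0000 / (0.105 − 0.077) = £141,428.57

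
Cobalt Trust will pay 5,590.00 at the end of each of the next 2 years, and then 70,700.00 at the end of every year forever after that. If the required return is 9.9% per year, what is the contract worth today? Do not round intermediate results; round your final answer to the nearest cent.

600988.76

PV of 2-year annuity: 5,590.00 × [1 − (1+0.099)^−2] / 0.099 = 9714.68810
Perpetuity value at year 2: 70,700.00 / 0.099 = 714141.41414
PV of perpetuity: 714141.41414 / (1+0.099)^2 = 591274.07093
Total PV = 9714.68810 + 591274.07093 = 600988.75903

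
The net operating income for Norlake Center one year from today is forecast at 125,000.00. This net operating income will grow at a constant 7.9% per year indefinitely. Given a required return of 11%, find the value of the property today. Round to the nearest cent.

Growing perpetuity: P = D₁ / (r − g) = 125,000.0000 / (0.11 − 0.079) = 4,032,258.06

4032258.06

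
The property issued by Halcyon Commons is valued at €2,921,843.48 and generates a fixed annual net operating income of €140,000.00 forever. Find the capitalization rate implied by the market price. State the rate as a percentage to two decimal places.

4.79%

P = C/r ⇒ r = C/P = €140,000.00/€2,921,843.48 = 0.047915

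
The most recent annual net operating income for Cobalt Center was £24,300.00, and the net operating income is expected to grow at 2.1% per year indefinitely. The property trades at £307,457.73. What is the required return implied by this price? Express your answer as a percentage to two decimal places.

D₁ = £24,300.00 × 1.021 = £24,810.3000
P = D₁/(r − g) ⇒ r = D₁/P + g = £24,810.3000/£307,457.73 + 0.021 = 0.080695 + 0.021 = 0.101695

10.17%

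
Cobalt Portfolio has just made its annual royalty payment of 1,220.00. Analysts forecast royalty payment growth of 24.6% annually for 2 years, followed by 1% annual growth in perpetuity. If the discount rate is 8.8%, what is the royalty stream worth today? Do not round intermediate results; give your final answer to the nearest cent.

23716.05

D_1 = 1520.12000
D_2 = 1894.06952
Terminal value at year 2: TV = D_2×(1+g_2)/(r−g_2) = 1913.01022/0.078 = 24525.77199
P_0 = D_1/(1+r)^1 + D_2/(1+r)^2 + TV/(1+r)^2
    = 1397.16912 + 1600.06684 + 20718.81419 = 23716.05015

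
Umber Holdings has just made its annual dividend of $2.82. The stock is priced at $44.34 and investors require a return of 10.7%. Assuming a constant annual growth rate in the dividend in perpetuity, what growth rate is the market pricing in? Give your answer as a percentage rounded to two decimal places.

P = D₀(1+g)/(r−g) ⇒ P(r−g) = D₀(1+g) ⇒ g(P+D₀) = P·r − D₀
g = (P·r − D₀)/(P + D₀) = ($44.34×0.107 − $2.82) / ($44.34 + $2.82) = 0.040805

4.08%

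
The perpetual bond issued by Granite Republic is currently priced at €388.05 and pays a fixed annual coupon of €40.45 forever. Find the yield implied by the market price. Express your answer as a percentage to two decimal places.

10.42%

P = C/r ⇒ r = C/P = €40.45/€388.05 = 0.104239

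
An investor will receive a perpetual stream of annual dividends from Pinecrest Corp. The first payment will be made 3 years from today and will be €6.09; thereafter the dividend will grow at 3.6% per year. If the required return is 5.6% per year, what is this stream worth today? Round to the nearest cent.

Value at end of year 2: C₁ / (r − g) = €6.09 / (0.056 − 0.036) = €304.5000
Discount to today: PV = €304.5000 / (1 + 0.056)^2 = €304.5000 / 1.115136 = €273.06

€273.06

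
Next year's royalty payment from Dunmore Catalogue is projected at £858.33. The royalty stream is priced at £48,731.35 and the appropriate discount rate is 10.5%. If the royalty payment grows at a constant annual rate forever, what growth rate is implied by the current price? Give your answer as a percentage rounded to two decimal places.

P = D₁/(r−g) ⇒ g = r − D₁/P = 0.105 − £858.33/£48,731.35 = 0.087386

8.74%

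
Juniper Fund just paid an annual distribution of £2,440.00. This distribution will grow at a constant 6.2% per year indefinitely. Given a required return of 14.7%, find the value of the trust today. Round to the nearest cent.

D₁ = D₀ × (1 + g) = £2,440.00 × 1.062 = £2,591.2800
Growing perpetuity: P = D₁ / (r − g) = £2,591.2800 / (0.147 − 0.062) = £30,485.65

£30485.65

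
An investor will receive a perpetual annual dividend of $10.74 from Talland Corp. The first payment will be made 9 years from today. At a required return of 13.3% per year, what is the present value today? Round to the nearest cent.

Value at end of year 8: C / r = $10.74 / 0.133 = $80.7519
Discount to today: PV = $80.7519 / (1 + 0.133)^8 = $80.7519 / 2.715434 = $29.74

$29.74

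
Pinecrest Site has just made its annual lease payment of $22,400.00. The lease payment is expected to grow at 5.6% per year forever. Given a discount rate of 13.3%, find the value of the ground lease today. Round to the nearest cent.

$307200.00

D₁ = D₀ × (1 + g) = $22,400.00 × 1.056 = $23,654.4000
Growing perpetuity: P = D₁ / (r − g) = $23,654.4000 / (0.133 − 0.056) = $307,200.00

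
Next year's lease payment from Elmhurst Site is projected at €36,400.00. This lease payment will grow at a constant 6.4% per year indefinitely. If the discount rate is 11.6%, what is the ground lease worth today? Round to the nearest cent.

Growing perpetuity: P = D₁ / (r − g) = €36,400.0000 / (0.116 − 0.064) = €700,000.00

€700000.00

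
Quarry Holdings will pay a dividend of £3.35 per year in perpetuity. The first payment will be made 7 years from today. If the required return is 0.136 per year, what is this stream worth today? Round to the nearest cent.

Value at end of year 6: C / r = £3.35 / 0.136 = £24.6324
Discount to today: PV = £24.6324 / (1 + 0.136)^6 = £24.6324 / 2.149166 = £11.46

£11.46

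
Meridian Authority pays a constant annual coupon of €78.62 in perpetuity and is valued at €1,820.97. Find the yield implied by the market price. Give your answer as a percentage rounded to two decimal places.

4.32%

P = C/r ⇒ r = C/P = €78.62/€1,820.97 = 0.043175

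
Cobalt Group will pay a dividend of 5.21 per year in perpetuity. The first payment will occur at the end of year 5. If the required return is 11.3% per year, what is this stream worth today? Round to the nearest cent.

Value at end of year 4: C / r = 5.21 / 0.113 = 46.1062
Discount to today: PV = 46.1062 / (1 + 0.113)^4 = 46.1062 / 1.534549 = 30.05

30.05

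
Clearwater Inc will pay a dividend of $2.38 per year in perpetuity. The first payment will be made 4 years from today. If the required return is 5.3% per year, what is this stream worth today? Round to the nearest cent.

$38.46

Value at end of year 3: C / r = $2.38 / 0.053 = $44.9057
Discount to today: PV = $44.9057 / (1 + 0.053)^3 = $44.9057 / 1.167576 = $38.46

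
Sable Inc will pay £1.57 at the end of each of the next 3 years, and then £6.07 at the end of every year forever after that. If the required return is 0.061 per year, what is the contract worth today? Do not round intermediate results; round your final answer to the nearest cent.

PV of 3-year annuity: £1.57 × [1 − (1+0.061)^−3] / 0.061 = 4.18888
Perpetuity value at year 3: £6.07 / 0.061 = 99.50820
PV of perpetuity: 99.50820 / (1+0.061)^3 = 83.31299
Total PV = 4.18888 + 83.31299 = 87.50186

£87.50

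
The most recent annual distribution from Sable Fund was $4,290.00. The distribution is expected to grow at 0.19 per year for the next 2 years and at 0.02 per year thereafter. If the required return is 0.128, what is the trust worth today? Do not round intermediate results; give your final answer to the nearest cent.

D_1 = 5105.10000
D_2 = 6075.06900
Terminal value at year 2: TV = D_2×(1+g_2)/(r−g_2) = 6196.57038/0.108 = 57375.65167
P_0 = D_1/(1+r)^1 + D_2/(1+r)^2 + TV/(1+r)^2
    = 4525.79787 + 4774.55627 + 45093.03140 = 54393.38554

$54393.39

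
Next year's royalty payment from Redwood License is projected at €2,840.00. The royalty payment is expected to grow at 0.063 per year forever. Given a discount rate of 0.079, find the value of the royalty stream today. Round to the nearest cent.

Growing perpetuity: P = D₁ / (r − g) = €2,840.0000 / (0.079 − 0.063) = €177,500.00

€177500.00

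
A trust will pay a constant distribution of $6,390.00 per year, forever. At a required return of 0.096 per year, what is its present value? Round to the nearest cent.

$66562.50

Level perpetuity: PV = C / r = $6,390.00 / 0.096 = $66,562.50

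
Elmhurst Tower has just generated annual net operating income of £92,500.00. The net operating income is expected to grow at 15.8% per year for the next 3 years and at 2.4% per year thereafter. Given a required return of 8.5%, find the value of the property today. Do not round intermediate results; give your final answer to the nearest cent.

D_1 = 107115.00000
D_2 = 124039.17000
D_3 = 143637.35886
Terminal value at year 3: TV = D_3×(1+g_2)/(r−g_2) = 147084.65547/0.061 = 2411223.86021
P_0 = D_1/(1+r)^1 + D_2/(1+r)^2 + D_3/(1+r)^3 + TV/(1+r)^3
    = 98723.50230 + 105365.72873 + 112454.85149 + 1887766.68729 = 2204310.76980

£2204310.77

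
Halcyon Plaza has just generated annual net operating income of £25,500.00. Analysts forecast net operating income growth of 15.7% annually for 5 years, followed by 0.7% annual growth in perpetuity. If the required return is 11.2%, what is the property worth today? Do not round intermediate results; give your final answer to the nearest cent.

£442050.51

D_1 = 29503.50000
D_2 = 34135.54950
D_3 = 39494.83077
D_4 = 45695.51920
D_5 = 52869.71572
Terminal value at year 5: TV = D_5×(1+g_2)/(r−g_2) = 53239.80373/0.105 = 507045.74979
P_0 = D_1/(1+r)^1 + D_2/(1+r)^2 + D_3/(1+r)^3 + D_4/(1+r)^4 + D_5/(1+r)^5 + TV/(1+r)^5
    = 26531.92446 + 27605.60845 + 28722.74189 + 29885.08306 + 31094.46142 + 298210.69195 = 442050.51124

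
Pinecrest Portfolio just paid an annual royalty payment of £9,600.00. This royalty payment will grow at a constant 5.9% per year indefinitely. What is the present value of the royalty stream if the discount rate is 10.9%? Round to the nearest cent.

D₁ = D₀ × (1 + g) = £9,600.00 × 1.059 = £10,166.4000
Growing perpetuity: P = D₁ / (r − g) = £10,166.4000 / (0.109 − 0.059) = £203,328.00

£203328.00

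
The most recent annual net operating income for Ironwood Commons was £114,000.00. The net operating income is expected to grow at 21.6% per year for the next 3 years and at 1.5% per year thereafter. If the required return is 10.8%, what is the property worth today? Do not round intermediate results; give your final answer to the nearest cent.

£2057743.97

D_1 = 138624.00000
D_2 = 168566.78400
D_3 = 204977.20934
Terminal value at year 3: TV = D_3×(1+g_2)/(r−g_2) = 208051.86748/0.093 = 2237116.85467
P_0 = D_1/(1+r)^1 + D_2/(1+r)^2 + D_3/(1+r)^3 + TV/(1+r)^3
    = 125111.91336 + 137306.93740 + 150690.64610 + 1644634.47091 = 2057743.96777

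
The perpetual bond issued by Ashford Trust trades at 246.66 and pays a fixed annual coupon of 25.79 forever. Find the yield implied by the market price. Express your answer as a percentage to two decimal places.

10.46%

P = C/r ⇒ r = C/P = 25.79/246.66 = 0.104557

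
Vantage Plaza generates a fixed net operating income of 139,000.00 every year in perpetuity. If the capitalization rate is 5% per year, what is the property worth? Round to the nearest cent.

Level perpetuity: PV = C / r = 139,000.00 / 0.05 = 2,780,000.00

2780000.00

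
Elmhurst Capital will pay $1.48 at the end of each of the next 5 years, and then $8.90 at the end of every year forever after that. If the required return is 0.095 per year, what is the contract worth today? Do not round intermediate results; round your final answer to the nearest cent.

PV of 5-year annuity: $1.48 × [1 − (1+0.095)^−5] / 0.095 = 5.68277
Perpetuity value at year 5: $8.90 / 0.095 = 93.68421
PV of perpetuity: 93.68421 / (1+0.095)^5 = 59.51080
Total PV = 5.68277 + 59.51080 = 65.19357

$65.19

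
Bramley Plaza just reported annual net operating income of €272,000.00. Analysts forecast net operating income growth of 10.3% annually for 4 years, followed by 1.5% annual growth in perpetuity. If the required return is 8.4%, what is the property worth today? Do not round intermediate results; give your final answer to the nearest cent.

D_1 = 300016.00000
D_2 = 330917.64800
D_3 = 365002.16574
D_4 = 402597.38882
Terminal value at year 4: TV = D_4×(1+g_2)/(r−g_2) = 408636.34965/0.069 = 5922265.93693
P_0 = D_1/(1+r)^1 + D_2/(1+r)^2 + D_3/(1+r)^3 + D_4/(1+r)^4 + TV/(1+r)^4
    = 276767.52768 + 281618.61903 + 286554.73873 + 291577.37714 + 4289145.47537 = 5425663.73795

€5425663.74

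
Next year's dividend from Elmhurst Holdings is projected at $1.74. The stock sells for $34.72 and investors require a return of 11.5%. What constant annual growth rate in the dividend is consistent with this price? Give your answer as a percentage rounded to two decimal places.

6.49%

P = D₁/(r−g) ⇒ g = r − D₁/P = 0.115 − $1.74/$34.72 = 0.064885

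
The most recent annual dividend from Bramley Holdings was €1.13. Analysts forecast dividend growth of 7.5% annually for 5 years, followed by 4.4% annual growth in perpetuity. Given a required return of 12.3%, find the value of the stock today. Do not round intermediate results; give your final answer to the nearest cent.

D_1 = 1.21475
D_2 = 1.30586
D_3 = 1.40380
D_4 = 1.50908
D_5 = 1.62226
Terminal value at year 5: TV = D_5×(1+g_2)/(r−g_2) = 1.69364/0.079 = 21.43849
P_0 = D_1/(1+r)^1 + D_2/(1+r)^2 + D_3/(1+r)^3 + D_4/(1+r)^4 + D_5/(1+r)^5 + TV/(1+r)^5
    = 1.08170 + 1.03547 + 0.99121 + 0.94884 + 0.90828 + 12.00315 = 16.96865

€16.97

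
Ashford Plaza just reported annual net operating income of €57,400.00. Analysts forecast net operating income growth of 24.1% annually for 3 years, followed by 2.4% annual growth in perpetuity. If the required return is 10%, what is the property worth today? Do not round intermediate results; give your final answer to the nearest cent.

D_1 = 71233.40000
D_2 = 88400.64940
D_3 = 109705.20591
Terminal value at year 3: TV = D_3×(1+g_2)/(r−g_2) = 112338.13085/0.076 = 1478133.30062
P_0 = D_1/(1+r)^1 + D_2/(1+r)^2 + D_3/(1+r)^3 + TV/(1+r)^3
    = 64757.63636 + 73058.38793 + 82423.14493 + 1110543.42646 = 1330782.59569

€1330782.60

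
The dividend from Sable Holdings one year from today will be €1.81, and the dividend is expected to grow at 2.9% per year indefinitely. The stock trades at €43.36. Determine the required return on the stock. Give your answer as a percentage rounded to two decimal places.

P = D₁/(r − g) ⇒ r = D₁/P + g = €1.8100/€43.36 + 0.029 = 0.041744 + 0.029 = 0.070744

7.07%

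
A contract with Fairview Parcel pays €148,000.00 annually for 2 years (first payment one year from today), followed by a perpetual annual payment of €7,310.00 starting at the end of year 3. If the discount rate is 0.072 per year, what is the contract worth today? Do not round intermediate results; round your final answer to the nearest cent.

€355194.45

PV of 2-year annuity: €148,000.00 × [1 − (1+0.072)^−2] / 0.072 = 266846.73647
Perpetuity value at year 2: €7,310.00 / 0.072 = 101527.77778
PV of perpetuity: 101527.77778 / (1+0.072)^2 = 88347.71262
Total PV = 266846.73647 + 88347.71262 = 355194.44909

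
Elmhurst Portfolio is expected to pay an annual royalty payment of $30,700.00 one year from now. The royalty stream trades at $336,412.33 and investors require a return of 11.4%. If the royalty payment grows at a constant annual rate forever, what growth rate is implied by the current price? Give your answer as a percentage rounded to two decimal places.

2.27%

P = D₁/(r−g) ⇒ g = r − D₁/P = 0.114 − $30,700.00/$336,412.33 = 0.022743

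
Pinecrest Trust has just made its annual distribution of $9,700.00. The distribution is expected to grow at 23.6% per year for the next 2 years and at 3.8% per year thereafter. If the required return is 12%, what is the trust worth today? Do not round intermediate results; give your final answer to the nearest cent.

D_1 = 11989.20000
D_2 = 14818.65120
Terminal value at year 2: TV = D_2×(1+g_2)/(r−g_2) = 15381.75995/0.082 = 187582.43836
P_0 = D_1/(1+r)^1 + D_2/(1+r)^2 + TV/(1+r)^2
    = 10704.64286 + 11813.33801 + 149539.57140 = 172057.55226

$172057.55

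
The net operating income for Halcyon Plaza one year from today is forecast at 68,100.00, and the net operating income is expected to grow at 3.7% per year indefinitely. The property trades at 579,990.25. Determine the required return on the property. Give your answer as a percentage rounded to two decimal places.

P = D₁/(r − g) ⇒ r = D₁/P + g = 68,100.0000/579,990.25 + 0.037 = 0.117416 + 0.037 = 0.154416

15.44%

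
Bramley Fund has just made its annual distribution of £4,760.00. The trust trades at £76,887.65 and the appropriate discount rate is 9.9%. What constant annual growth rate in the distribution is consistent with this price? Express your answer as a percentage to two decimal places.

3.49%

P = D₀(1+g)/(r−g) ⇒ P(r−g) = D₀(1+g) ⇒ g(P+D₀) = P·r − D₀
g = (P·r − D₀)/(P + D₀) = (£76,887.65×0.099 − £4,760.00) / (£76,887.65 + £4,760.00) = 0.034929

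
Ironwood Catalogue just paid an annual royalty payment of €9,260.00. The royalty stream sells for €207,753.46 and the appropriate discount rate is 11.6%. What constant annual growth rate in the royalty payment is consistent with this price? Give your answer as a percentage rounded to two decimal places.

6.84%

P = D₀(1+g)/(r−g) ⇒ P(r−g) = D₀(1+g) ⇒ g(P+D₀) = P·r − D₀
g = (P·r − D₀)/(P + D₀) = (€207,753.46×0.116 − €9,260.00) / (€207,753.46 + €9,260.00) = 0.068380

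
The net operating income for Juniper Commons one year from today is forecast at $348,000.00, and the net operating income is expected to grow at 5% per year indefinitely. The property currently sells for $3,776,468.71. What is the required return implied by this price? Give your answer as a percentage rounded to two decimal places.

14.21%

P = D₁/(r − g) ⇒ r = D₁/P + g = $348,000.0000/$3,776,468.71 + 0.05 = 0.092150 + 0.05 = 0.142150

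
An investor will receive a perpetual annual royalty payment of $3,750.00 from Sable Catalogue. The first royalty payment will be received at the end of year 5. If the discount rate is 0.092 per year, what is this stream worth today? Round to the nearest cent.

$28665.06

Value at end of year 4: C / r = $3,750.00 / 0.092 = $40,760.8696
Discount to today: PV = $40,760.8696 / (1 + 0.092)^4 = $40,760.8696 / 1.421970 = $28,665.06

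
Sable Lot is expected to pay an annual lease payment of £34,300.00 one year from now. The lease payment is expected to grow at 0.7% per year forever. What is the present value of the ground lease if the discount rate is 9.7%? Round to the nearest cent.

£381111.11

Growing perpetuity: P = D₁ / (r − g) = £34,300.0000 / (0.097 − 0.007) = £381,111.11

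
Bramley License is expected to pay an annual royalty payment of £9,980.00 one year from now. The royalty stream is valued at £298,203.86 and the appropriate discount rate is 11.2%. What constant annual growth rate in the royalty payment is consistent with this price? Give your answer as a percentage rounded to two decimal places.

7.85%

P = D₁/(r−g) ⇒ g = r − D₁/P = 0.112 − £9,980.00/£298,203.86 = 0.078533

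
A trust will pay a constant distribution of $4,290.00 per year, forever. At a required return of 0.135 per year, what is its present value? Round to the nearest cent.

$31777.78

Level perpetuity: PV = C / r = $4,290.00 / 0.135 = $31,777.78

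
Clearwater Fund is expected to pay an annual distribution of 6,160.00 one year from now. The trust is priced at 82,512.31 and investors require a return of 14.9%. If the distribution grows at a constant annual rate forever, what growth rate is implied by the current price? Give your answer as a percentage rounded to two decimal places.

7.43%

P = D₁/(r−g) ⇒ g = r − D₁/P = 0.149 − 6,160.00/82,512.31 = 0.074344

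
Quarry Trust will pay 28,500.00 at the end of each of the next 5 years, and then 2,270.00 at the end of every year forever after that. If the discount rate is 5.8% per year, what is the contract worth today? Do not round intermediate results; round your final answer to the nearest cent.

PV of 5-year annuity: 28,500.00 × [1 − (1+0.058)^−5] / 0.058 = 120708.38010
Perpetuity value at year 5: 2,270.00 / 0.058 = 39137.93103
PV of perpetuity: 39137.93103 / (1+0.058)^5 = 29523.61444
Total PV = 120708.38010 + 29523.61444 = 150231.99455

150231.99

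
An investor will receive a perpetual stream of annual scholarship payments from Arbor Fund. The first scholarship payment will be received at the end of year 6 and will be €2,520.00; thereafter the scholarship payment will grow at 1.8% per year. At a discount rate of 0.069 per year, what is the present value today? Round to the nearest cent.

€35394.99

Value at end of year 5: C₁ / (r − g) = €2,520.00 / (0.069 − 0.018) = €49,411.7647
Discount to today: PV = €49,411.7647 / (1 + 0.069)^5 = €49,411.7647 / 1.396010 = €35,394.99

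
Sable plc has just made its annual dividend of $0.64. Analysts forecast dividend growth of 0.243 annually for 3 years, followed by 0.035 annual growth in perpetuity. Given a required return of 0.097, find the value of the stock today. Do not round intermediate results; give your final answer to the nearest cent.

D_1 = 0.79552
D_2 = 0.98883
D_3 = 1.22912
Terminal value at year 3: TV = D_3×(1+g_2)/(r−g_2) = 1.27214/0.062 = 20.51833
P_0 = D_1/(1+r)^1 + D_2/(1+r)^2 + D_3/(1+r)^3 + TV/(1+r)^3
    = 0.72518 + 0.82169 + 0.93105 + 15.54255 = 18.02047

$18.02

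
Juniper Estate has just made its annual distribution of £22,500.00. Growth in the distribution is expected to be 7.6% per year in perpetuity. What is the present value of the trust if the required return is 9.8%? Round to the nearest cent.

D₁ = D₀ × (1 + g) = £22,500.00 × 1.076 = £24,210.0000
Growing perpetuity: P = D₁ / (r − g) = £24,210.0000 / (0.098 − 0.076) = £1,100,454.55

£1100454.55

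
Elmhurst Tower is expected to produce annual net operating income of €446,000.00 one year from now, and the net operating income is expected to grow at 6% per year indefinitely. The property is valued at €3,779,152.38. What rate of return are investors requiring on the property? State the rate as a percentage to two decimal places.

P = D₁/(r − g) ⇒ r = D₁/P + g = €446,000.0000/€3,779,152.38 + 0.06 = 0.118016 + 0.06 = 0.178016

17.80%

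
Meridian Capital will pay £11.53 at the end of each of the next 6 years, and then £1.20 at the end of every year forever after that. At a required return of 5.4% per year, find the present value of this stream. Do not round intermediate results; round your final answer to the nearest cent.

PV of 6-year annuity: £11.53 × [1 − (1+0.054)^−6] / 0.054 = 57.78149
Perpetuity value at year 6: £1.20 / 0.054 = 22.22222
PV of perpetuity: 22.22222 / (1+0.054)^6 = 16.20854
Total PV = 57.78149 + 16.20854 = 73.99003

£73.99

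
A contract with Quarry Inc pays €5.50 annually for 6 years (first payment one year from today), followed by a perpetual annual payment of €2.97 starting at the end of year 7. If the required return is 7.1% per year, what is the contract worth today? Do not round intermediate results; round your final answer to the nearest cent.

PV of 6-year annuity: €5.50 × [1 − (1+0.071)^−6] / 0.071 = 26.13523
Perpetuity value at year 6: €2.97 / 0.071 = 41.83099
PV of perpetuity: 41.83099 / (1+0.071)^6 = 27.71796
Total PV = 26.13523 + 27.71796 = 53.85319

€53.85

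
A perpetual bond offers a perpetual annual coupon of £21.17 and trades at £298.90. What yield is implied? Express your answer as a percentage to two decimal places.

P = C/r ⇒ r = C/P = £21.17/£298.90 = 0.070826

7.08%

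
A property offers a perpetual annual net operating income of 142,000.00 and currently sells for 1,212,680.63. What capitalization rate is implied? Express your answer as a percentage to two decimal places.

11.71%

P = C/r ⇒ r = C/P = 142,000.00/1,212,680.63 = 0.117096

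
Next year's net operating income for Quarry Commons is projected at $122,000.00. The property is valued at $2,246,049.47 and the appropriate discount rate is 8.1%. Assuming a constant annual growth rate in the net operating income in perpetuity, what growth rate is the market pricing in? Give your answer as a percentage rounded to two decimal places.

2.67%

P = D₁/(r−g) ⇒ g = r − D₁/P = 0.081 − $122,000.00/$2,246,049.47 = 0.026682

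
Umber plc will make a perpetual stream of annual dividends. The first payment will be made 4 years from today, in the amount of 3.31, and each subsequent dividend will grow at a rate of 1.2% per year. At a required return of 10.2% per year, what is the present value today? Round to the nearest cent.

Value at end of year 3: C₁ / (r − g) = 3.31 / (0.102 − 0.012) = 36.7778
Discount to today: PV = 36.7778 / (1 + 0.102)^3 = 36.7778 / 1.338273 = 27.48

27.48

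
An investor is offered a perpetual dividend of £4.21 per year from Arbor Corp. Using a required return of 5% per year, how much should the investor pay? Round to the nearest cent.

Level perpetuity: PV = C / r = £4.21 / 0.05 = £84.20

£84.20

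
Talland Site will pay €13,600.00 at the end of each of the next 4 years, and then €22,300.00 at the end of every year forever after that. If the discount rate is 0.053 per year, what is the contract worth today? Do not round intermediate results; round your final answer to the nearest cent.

PV of 4-year annuity: €13,600.00 × [1 − (1+0.053)^−4] / 0.053 = 47890.74790
Perpetuity value at year 4: €22,300.00 / 0.053 = 420754.71698
PV of perpetuity: 420754.71698 / (1+0.053)^4 = 342227.97594
Total PV = 47890.74790 + 342227.97594 = 390118.72384

€390118.72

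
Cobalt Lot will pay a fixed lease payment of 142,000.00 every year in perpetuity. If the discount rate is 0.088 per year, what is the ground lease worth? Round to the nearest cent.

1613636.36

Level perpetuity: PV = C / r = 142,000.00 / 0.088 = 1,613,636.36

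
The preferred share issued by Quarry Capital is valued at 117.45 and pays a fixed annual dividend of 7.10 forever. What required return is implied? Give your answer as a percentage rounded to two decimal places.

6.05%

P = C/r ⇒ r = C/P = 7.10/117.45 = 0.060451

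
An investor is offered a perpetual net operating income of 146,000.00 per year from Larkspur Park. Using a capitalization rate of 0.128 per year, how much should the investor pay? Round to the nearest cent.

1140625.00

Level perpetuity: PV = C / r = 146,000.00 / 0.128 = 1,140,625.00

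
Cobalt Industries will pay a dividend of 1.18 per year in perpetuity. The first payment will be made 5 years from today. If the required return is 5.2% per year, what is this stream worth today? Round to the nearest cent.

18.53

Value at end of year 4: C / r = 1.18 / 0.052 = 22.6923
Discount to today: PV = 22.6923 / (1 + 0.052)^4 = 22.6923 / 1.224794 = 18.53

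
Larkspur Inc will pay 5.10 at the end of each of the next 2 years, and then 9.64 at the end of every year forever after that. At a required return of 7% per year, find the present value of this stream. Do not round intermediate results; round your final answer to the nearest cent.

129.51

PV of 2-year annuity: 5.10 × [1 − (1+0.07)^−2] / 0.07 = 9.22089
Perpetuity value at year 2: 9.64 / 0.07 = 137.71429
PV of perpetuity: 137.71429 / (1+0.07)^2 = 120.28499
Total PV = 9.22089 + 120.28499 = 129.50588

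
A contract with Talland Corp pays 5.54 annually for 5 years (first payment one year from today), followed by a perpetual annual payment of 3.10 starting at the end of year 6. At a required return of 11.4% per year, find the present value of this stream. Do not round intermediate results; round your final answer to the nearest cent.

36.12

PV of 5-year annuity: 5.54 × [1 − (1+0.114)^−5] / 0.114 = 20.27090
Perpetuity value at year 5: 3.10 / 0.114 = 27.19298
PV of perpetuity: 27.19298 / (1+0.114)^5 = 15.85006
Total PV = 20.27090 + 15.85006 = 36.12096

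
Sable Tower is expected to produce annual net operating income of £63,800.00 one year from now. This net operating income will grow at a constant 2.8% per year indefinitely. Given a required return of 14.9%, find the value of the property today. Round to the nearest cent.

Growing perpetuity: P = D₁ / (r − g) = £63,800.0000 / (0.149 − 0.028) = £527,272.73

£527272.73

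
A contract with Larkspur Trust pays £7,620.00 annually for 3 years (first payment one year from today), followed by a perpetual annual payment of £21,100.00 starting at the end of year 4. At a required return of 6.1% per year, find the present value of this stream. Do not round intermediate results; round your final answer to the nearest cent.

PV of 3-year annuity: £7,620.00 × [1 − (1+0.061)^−3] / 0.061 = 20330.72481
Perpetuity value at year 3: £21,100.00 / 0.061 = 345901.63934
PV of perpetuity: 345901.63934 / (1+0.061)^3 = 289605.27537
Total PV = 20330.72481 + 289605.27537 = 309936.00018

£309936.00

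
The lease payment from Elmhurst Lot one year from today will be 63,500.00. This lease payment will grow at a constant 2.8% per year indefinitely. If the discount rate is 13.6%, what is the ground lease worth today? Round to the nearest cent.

587962.96

Growing perpetuity: P = D₁ / (r − g) = 63,500.0000 / (0.136 − 0.028) = 587,962.96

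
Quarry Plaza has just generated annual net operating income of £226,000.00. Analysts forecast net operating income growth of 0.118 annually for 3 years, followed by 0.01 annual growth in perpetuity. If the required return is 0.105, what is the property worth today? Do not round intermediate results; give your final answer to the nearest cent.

D_1 = 252668.00000
D_2 = 282482.82400
D_3 = 315815.79723
Terminal value at year 3: TV = D_3×(1+g_2)/(r−g_2) = 318973.95520/0.095 = 3357620.58110
P_0 = D_1/(1+r)^1 + D_2/(1+r)^2 + D_3/(1+r)^3 + TV/(1+r)^3
    = 228658.82353 + 231348.92734 + 234070.67942 + 2488540.90754 = 3182619.33783

£3182619.34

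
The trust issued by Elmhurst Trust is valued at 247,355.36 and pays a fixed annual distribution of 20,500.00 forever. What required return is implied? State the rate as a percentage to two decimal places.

8.29%

P = C/r ⇒ r = C/P = 20,500.00/247,355.36 = 0.082877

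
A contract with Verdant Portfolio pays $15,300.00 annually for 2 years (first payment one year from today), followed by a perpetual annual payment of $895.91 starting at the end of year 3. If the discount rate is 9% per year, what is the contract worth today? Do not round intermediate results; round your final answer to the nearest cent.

PV of 2-year annuity: $15,300.00 × [1 − (1+0.09)^−2] / 0.09 = 26914.40114
Perpetuity value at year 2: $895.91 / 0.09 = 9954.55556
PV of perpetuity: 9954.55556 / (1+0.09)^2 = 8378.55025
Total PV = 26914.40114 + 8378.55025 = 35292.95140

$35292.95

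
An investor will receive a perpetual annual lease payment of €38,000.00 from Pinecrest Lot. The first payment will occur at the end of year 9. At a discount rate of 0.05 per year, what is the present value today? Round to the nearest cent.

€514397.92

Value at end of year 8: C / r = €38,000.00 / 0.05 = €760,000.0000
Discount to today: PV = €760,000.0000 / (1 + 0.05)^8 = €760,000.0000 / 1.477455 = €514,397.92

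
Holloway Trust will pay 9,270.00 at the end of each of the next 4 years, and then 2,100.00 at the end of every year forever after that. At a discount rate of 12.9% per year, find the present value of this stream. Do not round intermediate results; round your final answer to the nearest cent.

PV of 4-year annuity: 9,270.00 × [1 − (1+0.129)^−4] / 0.129 = 27630.73838
Perpetuity value at year 4: 2,100.00 / 0.129 = 16279.06977
PV of perpetuity: 16279.06977 / (1+0.129)^4 = 10019.67920
Total PV = 27630.73838 + 10019.67920 = 37650.41758

37650.42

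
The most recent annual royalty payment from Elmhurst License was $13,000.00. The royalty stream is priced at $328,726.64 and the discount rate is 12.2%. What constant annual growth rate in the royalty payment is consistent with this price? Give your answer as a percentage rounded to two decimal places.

P = D₀(1+g)/(r−g) ⇒ P(r−g) = D₀(1+g) ⇒ g(P+D₀) = P·r − D₀
g = (P·r − D₀)/(P + D₀) = ($328,726.64×0.122 − $13,000.00) / ($328,726.64 + $13,000.00) = 0.079317

7.93%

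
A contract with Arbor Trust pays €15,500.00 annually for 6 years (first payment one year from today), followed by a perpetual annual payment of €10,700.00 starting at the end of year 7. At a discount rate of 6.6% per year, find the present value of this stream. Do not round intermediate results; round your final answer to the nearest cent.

PV of 6-year annuity: €15,500.00 × [1 − (1+0.066)^−6] / 0.066 = 74802.59168
Perpetuity value at year 6: €10,700.00 / 0.066 = 162121.21212
PV of perpetuity: 162121.21212 / (1+0.066)^6 = 110483.29399
Total PV = 74802.59168 + 110483.29399 = 185285.88567

€185285.89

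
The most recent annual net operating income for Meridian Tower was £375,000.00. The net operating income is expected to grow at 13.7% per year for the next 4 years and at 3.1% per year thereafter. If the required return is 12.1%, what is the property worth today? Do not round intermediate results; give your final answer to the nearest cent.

D_1 = 426375.00000
D_2 = 484788.37500
D_3 = 551204.38238
D_4 = 626719.38276
Terminal value at year 4: TV = D_4×(1+g_2)/(r−g_2) = 646147.68363/0.09 = 7179418.70695
P_0 = D_1/(1+r)^1 + D_2/(1+r)^2 + D_3/(1+r)^3 + D_4/(1+r)^4 + TV/(1+r)^4
    = 380352.36396 + 385781.12205 + 391287.36465 + 396872.19769 + 4546391.50910 = 6100684.55745

£6100684.56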